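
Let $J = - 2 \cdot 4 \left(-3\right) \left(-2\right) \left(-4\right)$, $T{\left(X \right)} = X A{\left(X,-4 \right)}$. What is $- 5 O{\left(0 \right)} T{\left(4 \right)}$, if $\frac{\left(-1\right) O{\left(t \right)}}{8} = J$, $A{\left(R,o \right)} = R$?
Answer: $122880$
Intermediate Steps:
$T{\left(X \right)} = X^{2}$ ($T{\left(X \right)} = X X = X^{2}$)
$J = 192$ ($J = - 2 \left(\left(-12\right) \left(-2\right)\right) \left(-4\right) = \left(-2\right) 24 \left(-4\right) = \left(-48\right) \left(-4\right) = 192$)
$O{\left(t \right)} = -1536$ ($O{\left(t \right)} = \left(-8\right) 192 = -1536$)
$- 5 O{\left(0 \right)} T{\left(4 \right)} = \left(-5\right) \left(-1536\right) 4^{2} = 7680 \cdot 16 = 122880$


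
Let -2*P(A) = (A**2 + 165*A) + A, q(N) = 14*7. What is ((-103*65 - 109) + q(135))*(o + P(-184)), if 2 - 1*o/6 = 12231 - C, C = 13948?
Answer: -58060548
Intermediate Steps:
q(N) = 98
P(A) = -83*A - A**2/2 (P(A) = -((A**2 + 165*A) + A)/2 = -(A**2 + 166*A)/2 = -83*A - A**2/2)
o = 10314 (o = 12 - 6*(12231 - 1*13948) = 12 - 6*(12231 - 13948) = 12 - 6*(-1717) = 12 + 10302 = 10314)
((-103*65 - 109) + q(135))*(o + P(-184)) = ((-103*65 - 109) + 98)*(10314 - 1/2*(-184)*(166 - 184)) = ((-6695 - 109) + 98)*(10314 - 1/2*(-184)*(-18)) = (-6804 + 98)*(10314 - 1656) = -6706*8658 = -58060548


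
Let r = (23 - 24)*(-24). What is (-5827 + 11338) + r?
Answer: 5535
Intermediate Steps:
r = 24 (r = -1*(-24) = 24)
(-5827 + 11338) + r = (-5827 + 11338) + 24 = 5511 + 24 = 5535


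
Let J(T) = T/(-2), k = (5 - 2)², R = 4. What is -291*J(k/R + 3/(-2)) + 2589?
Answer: 21585/8 ≈ 2698.1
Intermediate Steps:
k = 9 (k = 3² = 9)
J(T) = -T/2 (J(T) = T*(-½) = -T/2)
-291*J(k/R + 3/(-2)) + 2589 = -(-291)*(9/4 + 3/(-2))/2 + 2589 = -(-291)*(9*(¼) + 3*(-½))/2 + 2589 = -(-291)*(9/4 - 3/2)/2 + 2589 = -(-291)*3/(2*4) + 2589 = -291*(-3/8) + 2589 = 873/8 + 2589 = 21585/8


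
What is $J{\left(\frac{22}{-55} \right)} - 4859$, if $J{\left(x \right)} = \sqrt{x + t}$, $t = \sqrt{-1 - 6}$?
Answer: $-4859 + \frac{\sqrt{-10 + 25 i \sqrt{7}}}{5} \approx -4857.9 + 1.2401 i$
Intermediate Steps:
$t = i \sqrt{7}$ ($t = \sqrt{-7} = i \sqrt{7} \approx 2.6458 i$)
$J{\left(x \right)} = \sqrt{x + i \sqrt{7}}$
$J{\left(\frac{22}{-55} \right)} - 4859 = \sqrt{\frac{22}{-55} + i \sqrt{7}} - 4859 = \sqrt{22 \left(- \frac{1}{55}\right) + i \sqrt{7}} - 4859 = \sqrt{- \frac{2}{5} + i \sqrt{7}} - 4859 = -4859 + \sqrt{- \frac{2}{5} + i \sqrt{7}}$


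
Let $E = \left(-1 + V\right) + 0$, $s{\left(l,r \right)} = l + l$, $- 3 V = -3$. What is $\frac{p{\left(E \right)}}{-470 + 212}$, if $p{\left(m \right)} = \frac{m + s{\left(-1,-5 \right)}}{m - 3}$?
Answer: $- \frac{1}{387} \approx -0.002584$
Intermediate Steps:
$V = 1$ ($V = \left(- \frac{1}{3}\right) \left(-3\right) = 1$)
$s{\left(l,r \right)} = 2 l$
$E = 0$ ($E = \left(-1 + 1\right) + 0 = 0 + 0 = 0$)
$p{\left(m \right)} = \frac{-2 + m}{-3 + m}$ ($p{\left(m \right)} = \frac{m + 2 \left(-1\right)}{m - 3} = \frac{m - 2}{-3 + m} = \frac{-2 + m}{-3 + m}$)
$\frac{p{\left(E \right)}}{-470 + 212} = \frac{\frac{1}{-3 + 0} \left(-2 + 0\right)}{-470 + 212} = \frac{\frac{1}{-3} \left(-2\right)}{-258} = - \frac{\left(- \frac{1}{3}\right) \left(-2\right)}{258} = \left(- \frac{1}{258}\right) \frac{2}{3} = - \frac{1}{387}$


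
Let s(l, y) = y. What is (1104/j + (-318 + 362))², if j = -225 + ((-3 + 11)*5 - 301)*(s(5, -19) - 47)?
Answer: 62358080656/32114889 ≈ 1941.7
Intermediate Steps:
j = 17001 (j = -225 + ((-3 + 11)*5 - 301)*(-19 - 47) = -225 + (8*5 - 301)*(-66) = -225 + (40 - 301)*(-66) = -225 - 261*(-66) = -225 + 17226 = 17001)
(1104/j + (-318 + 362))² = (1104/17001 + (-318 + 362))² = (1104*(1/17001) + 44)² = (368/5667 + 44)² = (249716/5667)² = 62358080656/32114889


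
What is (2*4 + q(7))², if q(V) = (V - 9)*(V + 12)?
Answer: 900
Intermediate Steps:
q(V) = (-9 + V)*(12 + V)
(2*4 + q(7))² = (2*4 + (-108 + 7² + 3*7))² = (8 + (-108 + 49 + 21))² = (8 - 38)² = (-30)² = 900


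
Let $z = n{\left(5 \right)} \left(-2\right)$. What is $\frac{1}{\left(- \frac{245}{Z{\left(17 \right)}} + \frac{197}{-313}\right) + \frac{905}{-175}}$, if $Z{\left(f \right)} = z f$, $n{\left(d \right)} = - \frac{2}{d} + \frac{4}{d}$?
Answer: $\frac{744940}{9098611} \approx 0.081874$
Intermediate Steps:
$n{\left(d \right)} = \frac{2}{d}$
$z = - \frac{4}{5}$ ($z = \frac{2}{5} \left(-2\right) = - \frac{4}{5} \approx -0.8$)
$Z{\left(f \right)} = - \frac{4 f}{5}$
$\frac{1}{\left(- \frac{245}{Z{\left(17 \right)}} + \frac{197}{-313}\right) + \frac{905}{-175}} = \frac{1}{\left(- \frac{245}{\left(- \frac{4}{5}\right) 17} + \frac{197}{-313}\right) + \frac{905}{-175}} = \frac{1}{\left(- \frac{245}{- \frac{68}{5}} + 197 \left(- \frac{1}{313}\right)\right) + 905 \left(- \frac{1}{175}\right)} = \frac{1}{\left(\left(-245\right) \left(- \frac{5}{68}\right) - \frac{197}{313}\right) - \frac{181}{35}} = \frac{1}{\left(\frac{1225}{68} - \frac{197}{313}\right) - \frac{181}{35}} = \frac{1}{\frac{370029}{21284} - \frac{181}{35}} = \frac{1}{\frac{9098611}{744940}} = \frac{744940}{9098611}$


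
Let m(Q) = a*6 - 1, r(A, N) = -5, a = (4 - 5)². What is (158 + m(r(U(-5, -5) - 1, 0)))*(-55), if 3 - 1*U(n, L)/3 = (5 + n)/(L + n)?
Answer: -8965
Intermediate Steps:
a = 1 (a = (-1)² = 1)
U(n, L) = 9 - 3*(5 + n)/(L + n)
m(Q) = 5 (m(Q) = 1*6 - 1 = 6 - 1 = 5)
(158 + m(r(U(-5, -5) - 1, 0)))*(-55) = (158 + 5)*(-55) = 163*(-55) = -8965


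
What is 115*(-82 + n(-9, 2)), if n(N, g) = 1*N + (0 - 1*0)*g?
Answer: -10465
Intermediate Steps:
n(N, g) = N (n(N, g) = N + (0 + 0)*g = N + 0*g = N + 0 = N)
115*(-82 + n(-9, 2)) = 115*(-82 - 9) = 115*(-91) = -10465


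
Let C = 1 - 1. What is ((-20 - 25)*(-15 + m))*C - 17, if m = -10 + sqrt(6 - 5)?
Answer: -17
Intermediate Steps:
m = -9 (m = -10 + sqrt(1) = -10 + 1 = -9)
C = 0
((-20 - 25)*(-15 + m))*C - 17 = ((-20 - 25)*(-15 - 9))*0 - 17 = -45*(-24)*0 - 17 = 1080*0 - 17 = 0 - 17 = -17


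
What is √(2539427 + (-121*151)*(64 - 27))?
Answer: 110*√154 ≈ 1365.1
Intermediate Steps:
√(2539427 + (-121*151)*(64 - 27)) = √(2539427 - 18271*37) = √(2539427 - 676027) = √1863400 = 110*√154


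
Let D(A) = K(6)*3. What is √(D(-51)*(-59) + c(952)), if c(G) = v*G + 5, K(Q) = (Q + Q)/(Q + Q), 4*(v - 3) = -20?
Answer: 2*I*√519 ≈ 45.563*I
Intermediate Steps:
v = -2 (v = 3 + (¼)*(-20) = 3 - 5 = -2)
K(Q) = 1 (K(Q) = (2*Q)/((2*Q)) = (2*Q)*(1/(2*Q)) = 1)
D(A) = 3 (D(A) = 1*3 = 3)
c(G) = 5 - 2*G (c(G) = -2*G + 5 = 5 - 2*G)
√(D(-51)*(-59) + c(952)) = √(3*(-59) + (5 - 2*952)) = √(-177 + (5 - 1904)) = √(-177 - 1899) = √(-2076) = 2*I*√519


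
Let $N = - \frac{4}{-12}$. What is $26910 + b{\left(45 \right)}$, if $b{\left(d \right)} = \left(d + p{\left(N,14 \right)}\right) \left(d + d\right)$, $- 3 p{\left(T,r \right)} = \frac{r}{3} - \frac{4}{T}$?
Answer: $31180$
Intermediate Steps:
$N = \frac{1}{3}$ ($N = \left(-4\right) \left(- \frac{1}{12}\right) = \frac{1}{3} \approx 0.33333$)
$p{\left(T,r \right)} = - \frac{r}{9} + \frac{4}{3 T}$ ($p{\left(T,r \right)} = - \frac{\frac{r}{3} - \frac{4}{T}}{3} = - \frac{- \frac{4}{T} + \frac{r}{3}}{3} = - \frac{r}{9} + \frac{4}{3 T}$)
$b{\left(d \right)} = 2 d \left(\frac{22}{9} + d\right)$ ($b{\left(d \right)} = \left(d + \frac{\frac{1}{\frac{1}{3}} \left(12 - \frac{1}{3} \cdot 14\right)}{9}\right) \left(d + d\right) = \left(d + \frac{1}{9} \cdot 3 \left(12 - \frac{14}{3}\right)\right) 2 d = \left(d + \frac{1}{9} \cdot 3 \cdot \frac{22}{3}\right) 2 d = \left(d + \frac{22}{9}\right) 2 d = \left(\frac{22}{9} + d\right) 2 d = 2 d \left(\frac{22}{9} + d\right)$)
$26910 + b{\left(45 \right)} = 26910 + \frac{2}{9} \cdot 45 \left(22 + 9 \cdot 45\right) = 26910 + \frac{2}{9} \cdot 45 \left(22 + 405\right) = 26910 + \frac{2}{9} \cdot 45 \cdot 427 = 26910 + 4270 = 31180$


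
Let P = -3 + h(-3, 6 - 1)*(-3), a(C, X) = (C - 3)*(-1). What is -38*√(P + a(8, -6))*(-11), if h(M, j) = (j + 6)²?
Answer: 418*I*√371 ≈ 8051.3*I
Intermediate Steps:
a(C, X) = 3 - C (a(C, X) = (-3 + C)*(-1) = 3 - C)
h(M, j) = (6 + j)²
P = -366 (P = -3 + (6 + (6 - 1))²*(-3) = -3 + (6 + 5)²*(-3) = -3 + 11²*(-3) = -3 + 121*(-3) = -3 - 363 = -366)
-38*√(P + a(8, -6))*(-11) = -38*√(-366 + (3 - 1*8))*(-11) = -38*√(-366 + (3 - 8))*(-11) = -38*√(-366 - 5)*(-11) = -38*I*√371*(-11) = 418*I*√371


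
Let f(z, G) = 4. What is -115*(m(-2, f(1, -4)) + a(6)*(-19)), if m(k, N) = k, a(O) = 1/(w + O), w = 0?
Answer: 3565/6 ≈ 594.17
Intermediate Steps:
a(O) = 1/O (a(O) = 1/(0 + O) = 1/O)
-115*(m(-2, f(1, -4)) + a(6)*(-19)) = -115*(-2 - 19/6) = -115*(-31/6) = 3565/6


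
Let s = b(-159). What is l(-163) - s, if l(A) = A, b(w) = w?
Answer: -4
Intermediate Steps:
s = -159
l(-163) - s = -163 - 1*(-159) = -163 + 159 = -4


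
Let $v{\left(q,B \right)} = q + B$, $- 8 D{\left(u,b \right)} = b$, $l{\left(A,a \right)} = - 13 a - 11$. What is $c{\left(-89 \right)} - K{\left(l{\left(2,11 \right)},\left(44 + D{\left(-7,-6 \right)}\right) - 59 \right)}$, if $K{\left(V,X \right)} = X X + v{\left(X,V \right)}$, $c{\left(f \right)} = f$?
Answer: $- \frac{1981}{16} \approx -123.81$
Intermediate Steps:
$l{\left(A,a \right)} = -11 - 13 a$
$D{\left(u,b \right)} = - \frac{b}{8}$
$v{\left(q,B \right)} = B + q$
$K{\left(V,X \right)} = V + X + X^{2}$ ($K{\left(V,X \right)} = X X + \left(V + X\right) = X^{2} + \left(V + X\right) = V + X + X^{2}$)
$c{\left(-89 \right)} - K{\left(l{\left(2,11 \right)},\left(44 + D{\left(-7,-6 \right)}\right) - 59 \right)} = -89 - \left(\left(-11 - 143\right) + \left(\left(44 - - \frac{3}{4}\right) - 59\right) + \left(\left(44 - - \frac{3}{4}\right) - 59\right)^{2}\right) = -89 - \left(\left(-11 - 143\right) + \left(\left(44 + \frac{3}{4}\right) - 59\right) + \left(\left(44 + \frac{3}{4}\right) - 59\right)^{2}\right) = -89 - \left(-154 + \left(\frac{179}{4} - 59\right) + \left(\frac{179}{4} - 59\right)^{2}\right) = -89 - \left(-154 - \frac{57}{4} + \left(- \frac{57}{4}\right)^{2}\right) = -89 - \left(-154 - \frac{57}{4} + \frac{3249}{16}\right) = -89 - \frac{557}{16} = - \frac{1981}{16}$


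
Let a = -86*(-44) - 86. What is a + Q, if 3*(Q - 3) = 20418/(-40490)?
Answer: 74923342/20245 ≈ 3700.8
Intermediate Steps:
Q = 57332/20245 (Q = 3 + (20418/(-40490))/3 = 3 + (20418*(-1/40490))/3 = 3 + (⅓)*(-10209/20245) = 3 - 3403/20245 = 57332/20245 ≈ 2.8319)
a = 3698 (a = 3784 - 86 = 3698)
a + Q = 3698 + 57332/20245 = 74923342/20245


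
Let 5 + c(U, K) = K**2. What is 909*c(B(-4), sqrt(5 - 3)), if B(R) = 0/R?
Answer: -2727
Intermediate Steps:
B(R) = 0
c(U, K) = -5 + K**2
909*c(B(-4), sqrt(5 - 3)) = 909*(-5 + (sqrt(5 - 3))**2) = 909*(-5 + (sqrt(2))**2) = 909*(-5 + 2) = 909*(-3) = -2727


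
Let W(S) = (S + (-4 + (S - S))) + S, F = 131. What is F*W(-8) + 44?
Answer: -2576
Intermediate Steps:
W(S) = -4 + 2*S (W(S) = (S + (-4 + 0)) + S = (S - 4) + S = (-4 + S) + S = -4 + 2*S)
F*W(-8) + 44 = 131*(-4 + 2*(-8)) + 44 = 131*(-4 - 16) + 44 = 131*(-20) + 44 = -2620 + 44 = -2576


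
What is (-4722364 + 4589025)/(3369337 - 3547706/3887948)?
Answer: -259207549186/6549901751385 ≈ -0.039574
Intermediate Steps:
(-4722364 + 4589025)/(3369337 - 3547706/3887948) = -133339/(3369337 - 3547706*1/3887948) = -133339/(3369337 - 1773853/1943974) = -133339/6549901751385/1943974 = -133339*1943974/6549901751385 = -259207549186/6549901751385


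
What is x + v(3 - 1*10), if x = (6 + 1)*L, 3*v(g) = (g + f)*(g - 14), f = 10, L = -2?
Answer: -35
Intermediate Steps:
v(g) = (-14 + g)*(10 + g)/3 (v(g) = ((g + 10)*(g - 14))/3 = ((10 + g)*(-14 + g))/3 = ((-14 + g)*(10 + g))/3 = (-14 + g)*(10 + g)/3)
x = -14 (x = (6 + 1)*(-2) = 7*(-2) = -14)
x + v(3 - 1*10) = -14 + (-140/3 - 4*(3 - 1*10)/3 + (3 - 1*10)**2/3) = -14 + (-140/3 - 4*(3 - 10)/3 + (3 - 10)**2/3) = -14 + (-140/3 - 4/3*(-7) + (1/3)*(-7)**2) = -14 + (-140/3 + 28/3 + (1/3)*49) = -14 + (-140/3 + 28/3 + 49/3) = -14 - 21 = -35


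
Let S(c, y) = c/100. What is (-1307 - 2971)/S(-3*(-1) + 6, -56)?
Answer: -142600/3 ≈ -47533.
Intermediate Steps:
S(c, y) = c/100 (S(c, y) = c*(1/100) = c/100)
(-1307 - 2971)/S(-3*(-1) + 6, -56) = (-1307 - 2971)/(((-3*(-1) + 6)/100)) = -4278*100/(3 + 6) = -4278/((1/100)*9) = -4278/9/100 = -4278*100/9 = -142600/3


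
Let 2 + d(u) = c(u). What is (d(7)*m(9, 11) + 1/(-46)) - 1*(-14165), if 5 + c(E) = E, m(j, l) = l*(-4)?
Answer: 651589/46 ≈ 14165.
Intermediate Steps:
m(j, l) = -4*l
c(E) = -5 + E
d(u) = -7 + u (d(u) = -2 + (-5 + u) = -7 + u)
(d(7)*m(9, 11) + 1/(-46)) - 1*(-14165) = ((-7 + 7)*(-4*11) + 1/(-46)) - 1*(-14165) = (0*(-44) - 1/46) + 14165 = (0 - 1/46) + 14165 = -1/46 + 14165 = 651589/46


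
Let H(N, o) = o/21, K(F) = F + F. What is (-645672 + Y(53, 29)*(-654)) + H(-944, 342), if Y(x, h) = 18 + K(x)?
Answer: -5087262/7 ≈ -7.2675e+5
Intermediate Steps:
K(F) = 2*F
H(N, o) = o/21 (H(N, o) = o*(1/21) = o/21)
Y(x, h) = 18 + 2*x
(-645672 + Y(53, 29)*(-654)) + H(-944, 342) = (-645672 + (18 + 2*53)*(-654)) + (1/21)*342 = (-645672 + (18 + 106)*(-654)) + 114/7 = (-645672 + 124*(-654)) + 114/7 = (-645672 - 81096) + 114/7 = -726768 + 114/7 = -5087262/7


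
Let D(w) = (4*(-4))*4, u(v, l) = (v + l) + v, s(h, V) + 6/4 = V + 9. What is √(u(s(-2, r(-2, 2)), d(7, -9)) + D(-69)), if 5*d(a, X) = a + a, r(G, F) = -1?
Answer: I*√1205/5 ≈ 6.9426*I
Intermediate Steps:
s(h, V) = 15/2 + V (s(h, V) = -3/2 + (V + 9) = -3/2 + (9 + V) = 15/2 + V)
d(a, X) = 2*a/5 (d(a, X) = (a + a)/5 = (2*a)/5 = 2*a/5)
u(v, l) = l + 2*v (u(v, l) = (l + v) + v = l + 2*v)
D(w) = -64 (D(w) = -16*4 = -64)
√(u(s(-2, r(-2, 2)), d(7, -9)) + D(-69)) = √(((⅖)*7 + 2*(15/2 - 1)) - 64) = √((14/5 + 2*(13/2)) - 64) = √((14/5 + 13) - 64) = √(79/5 - 64) = √(-241/5) = I*√1205/5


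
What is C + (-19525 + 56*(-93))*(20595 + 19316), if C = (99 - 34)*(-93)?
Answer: -987124808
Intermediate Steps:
C = -6045 (C = 65*(-93) = -6045)
C + (-19525 + 56*(-93))*(20595 + 19316) = -6045 + (-19525 + 56*(-93))*(20595 + 19316) = -6045 + (-19525 - 5208)*39911 = -6045 - 24733*39911 = -6045 - 987118763 = -987124808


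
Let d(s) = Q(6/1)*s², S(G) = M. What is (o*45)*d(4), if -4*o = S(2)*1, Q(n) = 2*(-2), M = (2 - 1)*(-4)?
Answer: -2880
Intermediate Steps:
M = -4 (M = 1*(-4) = -4)
Q(n) = -4
S(G) = -4
d(s) = -4*s²
o = 1 (o = -(-1) = -¼*(-4) = 1)
(o*45)*d(4) = (1*45)*(-4*4²) = 45*(-4*16) = 45*(-64) = -2880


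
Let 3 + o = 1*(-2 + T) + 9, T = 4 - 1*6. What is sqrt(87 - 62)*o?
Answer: 10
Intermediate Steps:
T = -2 (T = 4 - 6 = -2)
o = 2 (o = -3 + (1*(-2 - 2) + 9) = -3 + (1*(-4) + 9) = -3 + (-4 + 9) = -3 + 5 = 2)
sqrt(87 - 62)*o = sqrt(87 - 62)*2 = sqrt(25)*2 = 5*2 = 10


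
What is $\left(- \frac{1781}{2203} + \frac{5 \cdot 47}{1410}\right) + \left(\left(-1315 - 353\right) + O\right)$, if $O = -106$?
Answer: $- \frac{23457215}{13218} \approx -1774.6$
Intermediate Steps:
$\left(- \frac{1781}{2203} + \frac{5 \cdot 47}{1410}\right) + \left(\left(-1315 - 353\right) + O\right) = \left(- \frac{1781}{2203} + \frac{5 \cdot 47}{1410}\right) - 1774 = \left(\left(-1781\right) \frac{1}{2203} + 235 \cdot \frac{1}{1410}\right) - 1774 = \left(- \frac{1781}{2203} + \frac{1}{6}\right) - 1774 = - \frac{8483}{13218} - 1774 = - \frac{23457215}{13218}$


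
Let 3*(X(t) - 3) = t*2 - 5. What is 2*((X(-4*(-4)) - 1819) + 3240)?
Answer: 2866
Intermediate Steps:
X(t) = 4/3 + 2*t/3 (X(t) = 3 + (t*2 - 5)/3 = 3 + (2*t - 5)/3 = 3 + (-5 + 2*t)/3 = 3 + (-5/3 + 2*t/3) = 4/3 + 2*t/3)
2*((X(-4*(-4)) - 1819) + 3240) = 2*(((4/3 + 2*(-4*(-4))/3) - 1819) + 3240) = 2*(((4/3 + (2/3)*16) - 1819) + 3240) = 2*(((4/3 + 32/3) - 1819) + 3240) = 2*((12 - 1819) + 3240) = 2*(-1807 + 3240) = 2*1433 = 2866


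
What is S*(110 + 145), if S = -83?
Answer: -21165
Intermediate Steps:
S*(110 + 145) = -83*(110 + 145) = -83*255 = -21165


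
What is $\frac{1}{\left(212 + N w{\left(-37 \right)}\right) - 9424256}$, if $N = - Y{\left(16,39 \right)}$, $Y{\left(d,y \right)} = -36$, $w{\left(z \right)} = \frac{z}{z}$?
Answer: $- \frac{1}{9424008} \approx -1.0611 \cdot 10^{-7}$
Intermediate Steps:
$w{\left(z \right)} = 1$
$N = 36$ ($N = \left(-1\right) \left(-36\right) = 36$)
$\frac{1}{\left(212 + N w{\left(-37 \right)}\right) - 9424256} = \frac{1}{\left(212 + 36 \cdot 1\right) - 9424256} = \frac{1}{\left(212 + 36\right) - 9424256} = \frac{1}{248 - 9424256} = \frac{1}{-9424008} = - \frac{1}{9424008}$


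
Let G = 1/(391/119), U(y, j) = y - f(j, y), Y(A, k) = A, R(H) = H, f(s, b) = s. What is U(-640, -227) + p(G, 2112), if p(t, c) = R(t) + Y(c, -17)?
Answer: 39084/23 ≈ 1699.3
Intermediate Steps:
U(y, j) = y - j
G = 7/23 (G = 1/(391*(1/119)) = 1/(23/7) = 7/23 ≈ 0.30435)
p(t, c) = c + t (p(t, c) = t + c = c + t)
U(-640, -227) + p(G, 2112) = (-640 - 1*(-227)) + (2112 + 7/23) = (-640 + 227) + 48583/23 = -413 + 48583/23 = 39084/23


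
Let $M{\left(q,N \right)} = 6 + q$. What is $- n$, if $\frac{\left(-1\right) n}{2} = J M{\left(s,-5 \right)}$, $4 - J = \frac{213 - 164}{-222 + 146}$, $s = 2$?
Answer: $\frac{1412}{19} \approx 74.316$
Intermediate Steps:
$J = \frac{353}{76}$ ($J = 4 - \frac{213 - 164}{-222 + 146} = 4 - \frac{49}{-76} = 4 - 49 \left(- \frac{1}{76}\right) = 4 - - \frac{49}{76} = 4 + \frac{49}{76} = \frac{353}{76} \approx 4.6447$)
$n = - \frac{1412}{19}$ ($n = - 2 \frac{353 \left(6 + 2\right)}{76} = - 2 \cdot \frac{353}{76} \cdot 8 = \left(-2\right) \frac{706}{19} = - \frac{1412}{19} \approx -74.316$)
$- n = \left(-1\right) \left(- \frac{1412}{19}\right) = \frac{1412}{19}$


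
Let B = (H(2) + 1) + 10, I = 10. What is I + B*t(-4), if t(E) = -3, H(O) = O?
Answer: -29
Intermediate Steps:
B = 13 (B = (2 + 1) + 10 = 3 + 10 = 13)
I + B*t(-4) = 10 + 13*(-3) = 10 - 39 = -29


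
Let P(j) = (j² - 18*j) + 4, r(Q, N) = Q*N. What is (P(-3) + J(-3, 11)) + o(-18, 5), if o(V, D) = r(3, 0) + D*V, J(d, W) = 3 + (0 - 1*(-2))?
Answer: -18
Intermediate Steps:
J(d, W) = 5 (J(d, W) = 3 + (0 + 2) = 3 + 2 = 5)
r(Q, N) = N*Q
o(V, D) = D*V (o(V, D) = 0*3 + D*V = 0 + D*V = D*V)
P(j) = 4 + j² - 18*j
(P(-3) + J(-3, 11)) + o(-18, 5) = ((4 + (-3)² - 18*(-3)) + 5) + 5*(-18) = ((4 + 9 + 54) + 5) - 90 = (67 + 5) - 90 = 72 - 90 = -18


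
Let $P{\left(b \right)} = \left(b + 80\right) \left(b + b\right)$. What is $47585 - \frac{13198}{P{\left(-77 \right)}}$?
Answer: $\frac{10998734}{231} \approx 47614.0$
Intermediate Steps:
$P{\left(b \right)} = 2 b \left(80 + b\right)$ ($P{\left(b \right)} = \left(80 + b\right) 2 b = 2 b \left(80 + b\right)$)
$47585 - \frac{13198}{P{\left(-77 \right)}} = 47585 - \frac{13198}{2 \left(-77\right) \left(80 - 77\right)} = 47585 - \frac{13198}{2 \left(-77\right) 3} = 47585 - \frac{13198}{-462} = 47585 - 13198 \left(- \frac{1}{462}\right) = 47585 - - \frac{6599}{231} = 47585 + \frac{6599}{231} = \frac{10998734}{231}$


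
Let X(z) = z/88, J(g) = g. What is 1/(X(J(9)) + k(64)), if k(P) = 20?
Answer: 88/1769 ≈ 0.049746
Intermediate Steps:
X(z) = z/88 (X(z) = z*(1/88) = z/88)
1/(X(J(9)) + k(64)) = 1/((1/88)*9 + 20) = 1/(9/88 + 20) = 1/(1769/88) = 88/1769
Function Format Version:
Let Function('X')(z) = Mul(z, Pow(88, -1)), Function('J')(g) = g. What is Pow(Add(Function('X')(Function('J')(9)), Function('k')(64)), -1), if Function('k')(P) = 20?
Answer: Rational(88, 1769) ≈ 0.049746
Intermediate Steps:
Function('X')(z) = Mul(Rational(1, 88), z) (Function('X')(z) = Mul(z, Rational(1, 88)) = Mul(Rational(1, 88), z))
Pow(Add(Function('X')(Function('J')(9)), Function('k')(64)), -1) = Pow(Add(Mul(Rational(1, 88), 9), 20), -1) = Pow(Add(Rational(9, 88), 20), -1) = Pow(Rational(1769, 88), -1) = Rational(88, 1769)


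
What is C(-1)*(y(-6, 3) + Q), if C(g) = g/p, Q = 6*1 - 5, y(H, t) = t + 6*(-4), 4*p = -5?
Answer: -16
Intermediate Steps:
p = -5/4 (p = (¼)*(-5) = -5/4 ≈ -1.2500)
y(H, t) = -24 + t (y(H, t) = t - 24 = -24 + t)
Q = 1 (Q = 6 - 5 = 1)
C(g) = -4*g/5 (C(g) = g/(-5/4) = g*(-⅘) = -4*g/5)
C(-1)*(y(-6, 3) + Q) = (-⅘*(-1))*((-24 + 3) + 1) = 4*(-21 + 1)/5 = (⅘)*(-20) = -16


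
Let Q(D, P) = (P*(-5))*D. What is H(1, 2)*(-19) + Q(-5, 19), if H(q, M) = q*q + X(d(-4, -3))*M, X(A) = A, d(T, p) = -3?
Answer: 570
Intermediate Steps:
Q(D, P) = -5*D*P (Q(D, P) = (-5*P)*D = -5*D*P)
H(q, M) = q**2 - 3*M (H(q, M) = q*q - 3*M = q**2 - 3*M)
H(1, 2)*(-19) + Q(-5, 19) = (1**2 - 3*2)*(-19) - 5*(-5)*19 = (1 - 6)*(-19) + 475 = -5*(-19) + 475 = 95 + 475 = 570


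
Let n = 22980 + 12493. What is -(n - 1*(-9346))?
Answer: -44819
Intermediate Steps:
n = 35473
-(n - 1*(-9346)) = -(35473 - 1*(-9346)) = -(35473 + 9346) = -1*44819 = -44819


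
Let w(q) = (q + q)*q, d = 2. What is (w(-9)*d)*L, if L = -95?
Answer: -30780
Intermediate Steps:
w(q) = 2*q² (w(q) = (2*q)*q = 2*q²)
(w(-9)*d)*L = ((2*(-9)²)*2)*(-95) = ((2*81)*2)*(-95) = (162*2)*(-95) = 324*(-95) = -30780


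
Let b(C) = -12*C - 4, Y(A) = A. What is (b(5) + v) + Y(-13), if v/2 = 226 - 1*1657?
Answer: -2939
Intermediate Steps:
b(C) = -4 - 12*C
v = -2862 (v = 2*(226 - 1*1657) = 2*(226 - 1657) = 2*(-1431) = -2862)
(b(5) + v) + Y(-13) = ((-4 - 12*5) - 2862) - 13 = ((-4 - 60) - 2862) - 13 = (-64 - 2862) - 13 = -2926 - 13 = -2939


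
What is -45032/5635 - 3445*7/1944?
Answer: -223430233/10954440 ≈ -20.396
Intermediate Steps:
-45032/5635 - 3445*7/1944 = -45032*1/5635 - 24115*1/1944 = -45032/5635 - 24115/1944 = -223430233/10954440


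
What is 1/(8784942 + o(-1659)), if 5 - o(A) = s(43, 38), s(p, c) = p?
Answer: 1/8784904 ≈ 1.1383e-7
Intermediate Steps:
o(A) = -38 (o(A) = 5 - 1*43 = 5 - 43 = -38)
1/(8784942 + o(-1659)) = 1/(8784942 - 38) = 1/8784904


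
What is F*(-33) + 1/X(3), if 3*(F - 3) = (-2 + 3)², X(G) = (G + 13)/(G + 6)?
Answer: -1751/16 ≈ -109.44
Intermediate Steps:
X(G) = (13 + G)/(6 + G)
F = 10/3 (F = 3 + (-2 + 3)²/3 = 3 + (⅓)*1² = 3 + (⅓)*1 = 3 + ⅓ = 10/3 ≈ 3.3333)
F*(-33) + 1/X(3) = (10/3)*(-33) + 1/((13 + 3)/(6 + 3)) = -110 + 1/(16/9) = -110 + 9/16 = -1751/16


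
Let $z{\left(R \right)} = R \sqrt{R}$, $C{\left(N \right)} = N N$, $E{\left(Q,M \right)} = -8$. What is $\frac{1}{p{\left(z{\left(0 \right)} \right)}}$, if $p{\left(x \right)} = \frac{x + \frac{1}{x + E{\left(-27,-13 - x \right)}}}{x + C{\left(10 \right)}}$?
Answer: $-800$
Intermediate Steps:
$C{\left(N \right)} = N^{2}$
$z{\left(R \right)} = R^{\frac{3}{2}}$
$p{\left(x \right)} = \frac{x + \frac{1}{-8 + x}}{100 + x}$ ($p{\left(x \right)} = \frac{x + \frac{1}{x - 8}}{x + 10^{2}} = \frac{x + \frac{1}{-8 + x}}{x + 100} = \frac{x + \frac{1}{-8 + x}}{100 + x}$)
$\frac{1}{p{\left(z{\left(0 \right)} \right)}} = \frac{1}{\frac{1}{-800 + \left(0^{\frac{3}{2}}\right)^{2} + 92 \cdot 0^{\frac{3}{2}}} \left(1 + \left(0^{\frac{3}{2}}\right)^{2} - 8 \cdot 0^{\frac{3}{2}}\right)} = \frac{1}{\frac{1}{-800 + 0^{2} + 92 \cdot 0} \left(1 + 0^{2} - 0\right)} = \frac{1}{\frac{1}{-800 + 0 + 0} \left(1 + 0 + 0\right)} = \frac{1}{\frac{1}{-800} \cdot 1} = \frac{1}{\left(- \frac{1}{800}\right) 1} = \frac{1}{- \frac{1}{800}} = -800$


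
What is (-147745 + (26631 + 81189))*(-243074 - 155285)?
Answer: 15904483075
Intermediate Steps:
(-147745 + (26631 + 81189))*(-243074 - 155285) = (-147745 + 107820)*(-398359) = -39925*(-398359) = 15904483075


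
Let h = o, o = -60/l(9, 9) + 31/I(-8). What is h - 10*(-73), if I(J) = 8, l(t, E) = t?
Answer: 17453/24 ≈ 727.21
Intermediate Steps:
o = -67/24 (o = -60/9 + 31/8 = -60*⅑ + 31*(⅛) = -20/3 + 31/8 = -67/24 ≈ -2.7917)
h = -67/24 ≈ -2.7917
h - 10*(-73) = -67/24 - 10*(-73) = -67/24 + 730 = 17453/24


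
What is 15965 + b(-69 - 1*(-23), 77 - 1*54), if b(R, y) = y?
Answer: 15988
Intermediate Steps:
15965 + b(-69 - 1*(-23), 77 - 1*54) = 15965 + (77 - 1*54) = 15965 + (77 - 54) = 15965 + 23 = 15988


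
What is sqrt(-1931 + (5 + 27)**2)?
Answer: I*sqrt(907) ≈ 30.116*I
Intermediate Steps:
sqrt(-1931 + (5 + 27)**2) = sqrt(-1931 + 32**2) = sqrt(-1931 + 1024) = sqrt(-907) = I*sqrt(907)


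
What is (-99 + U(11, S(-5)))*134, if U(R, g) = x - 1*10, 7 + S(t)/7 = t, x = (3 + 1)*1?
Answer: -14070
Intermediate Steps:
x = 4 (x = 4*1 = 4)
S(t) = -49 + 7*t
U(R, g) = -6 (U(R, g) = 4 - 1*10 = 4 - 10 = -6)
(-99 + U(11, S(-5)))*134 = (-99 - 6)*134 = -105*134 = -14070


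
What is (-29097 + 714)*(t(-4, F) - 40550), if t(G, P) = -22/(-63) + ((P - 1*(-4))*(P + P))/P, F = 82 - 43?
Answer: 24118075810/21 ≈ 1.1485e+9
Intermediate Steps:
F = 39
t(G, P) = 526/63 + 2*P (t(G, P) = -22*(-1/63) + ((P + 4)*(2*P))/P = 22/63 + ((4 + P)*(2*P))/P = 22/63 + (2*P*(4 + P))/P = 22/63 + (8 + 2*P) = 526/63 + 2*P)
(-29097 + 714)*(t(-4, F) - 40550) = (-29097 + 714)*((526/63 + 2*39) - 40550) = -28383*((526/63 + 78) - 40550) = -28383*(5440/63 - 40550) = -28383*(-2549210/63) = 24118075810/21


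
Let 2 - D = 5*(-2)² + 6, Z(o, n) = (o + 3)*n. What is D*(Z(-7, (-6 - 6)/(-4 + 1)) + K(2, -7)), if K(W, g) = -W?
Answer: 432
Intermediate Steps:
Z(o, n) = n*(3 + o) (Z(o, n) = (3 + o)*n = n*(3 + o))
D = -24 (D = 2 - (5*(-2)² + 6) = 2 - (5*4 + 6) = 2 - (20 + 6) = 2 - 1*26 = 2 - 26 = -24)
D*(Z(-7, (-6 - 6)/(-4 + 1)) + K(2, -7)) = -24*(((-6 - 6)/(-4 + 1))*(3 - 7) - 1*2) = -24*(-12/(-3)*(-4) - 2) = -24*(-12*(-⅓)*(-4) - 2) = -24*(4*(-4) - 2) = -24*(-16 - 2) = -24*(-18) = 432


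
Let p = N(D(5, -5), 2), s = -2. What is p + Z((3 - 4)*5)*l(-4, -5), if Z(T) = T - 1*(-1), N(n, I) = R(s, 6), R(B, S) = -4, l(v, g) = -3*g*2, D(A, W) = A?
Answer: -124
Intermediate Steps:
l(v, g) = -6*g
N(n, I) = -4
p = -4
Z(T) = 1 + T (Z(T) = T + 1 = 1 + T)
p + Z((3 - 4)*5)*l(-4, -5) = -4 + (1 + (3 - 4)*5)*(-6*(-5)) = -4 + (1 - 1*5)*30 = -4 + (1 - 5)*30 = -4 - 4*30 = -4 - 120 = -124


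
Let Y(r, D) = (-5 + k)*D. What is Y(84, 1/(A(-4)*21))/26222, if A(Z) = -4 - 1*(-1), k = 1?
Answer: 2/825993 ≈ 2.4213e-6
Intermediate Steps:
A(Z) = -3 (A(Z) = -4 + 1 = -3)
Y(r, D) = -4*D (Y(r, D) = (-5 + 1)*D = -4*D)
Y(84, 1/(A(-4)*21))/26222 = -4/((-3*21))/26222 = -4/(-63)*(1/26222) = -4*(-1/63)*(1/26222) = (4/63)*(1/26222) = 2/825993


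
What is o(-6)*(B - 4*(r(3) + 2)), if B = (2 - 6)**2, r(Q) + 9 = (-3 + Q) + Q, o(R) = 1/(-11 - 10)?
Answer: -32/21 ≈ -1.5238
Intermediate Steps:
o(R) = -1/21 (o(R) = 1/(-21) = -1/21)
r(Q) = -12 + 2*Q (r(Q) = -9 + ((-3 + Q) + Q) = -9 + (-3 + 2*Q) = -12 + 2*Q)
B = 16 (B = (-4)**2 = 16)
o(-6)*(B - 4*(r(3) + 2)) = -(16 - 4*((-12 + 2*3) + 2))/21 = -(16 - 4*((-12 + 6) + 2))/21 = -(16 - 4*(-6 + 2))/21 = -(16 - 4*(-4))/21 = -(16 + 16)/21 = -1/21*32 = -32/21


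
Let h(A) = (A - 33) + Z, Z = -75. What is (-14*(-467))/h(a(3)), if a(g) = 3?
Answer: -934/15 ≈ -62.267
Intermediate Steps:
h(A) = -108 + A (h(A) = (A - 33) - 75 = (-33 + A) - 75 = -108 + A)
(-14*(-467))/h(a(3)) = (-14*(-467))/(-108 + 3) = 6538/(-105) = 6538*(-1/105) = -934/15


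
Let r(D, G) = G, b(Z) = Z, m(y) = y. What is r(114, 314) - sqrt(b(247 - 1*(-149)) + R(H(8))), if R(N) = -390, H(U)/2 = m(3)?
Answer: 314 - sqrt(6) ≈ 311.55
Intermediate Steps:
H(U) = 6 (H(U) = 2*3 = 6)
r(114, 314) - sqrt(b(247 - 1*(-149)) + R(H(8))) = 314 - sqrt((247 - 1*(-149)) - 390) = 314 - sqrt((247 + 149) - 390) = 314 - sqrt(396 - 390) = 314 - sqrt(6)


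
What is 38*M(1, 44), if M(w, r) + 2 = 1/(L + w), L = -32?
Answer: -2394/31 ≈ -77.226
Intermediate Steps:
M(w, r) = -2 + 1/(-32 + w)
38*M(1, 44) = 38*((65 - 2*1)/(-32 + 1)) = 38*((65 - 2)/(-31)) = 38*(-1/31*63) = 38*(-63/31) = -2394/31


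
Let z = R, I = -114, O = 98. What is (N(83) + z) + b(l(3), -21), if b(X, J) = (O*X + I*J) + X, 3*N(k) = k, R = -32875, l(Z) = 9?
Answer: -88687/3 ≈ -29562.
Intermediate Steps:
N(k) = k/3
b(X, J) = -114*J + 99*X (b(X, J) = (98*X - 114*J) + X = (-114*J + 98*X) + X = -114*J + 99*X)
z = -32875
(N(83) + z) + b(l(3), -21) = ((⅓)*83 - 32875) + (-114*(-21) + 99*9) = (83/3 - 32875) + (2394 + 891) = -98542/3 + 3285 = -88687/3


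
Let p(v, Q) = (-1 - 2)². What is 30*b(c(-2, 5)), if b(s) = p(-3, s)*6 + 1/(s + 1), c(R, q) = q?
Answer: 1625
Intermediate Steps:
p(v, Q) = 9 (p(v, Q) = (-3)² = 9)
b(s) = 54 + 1/(1 + s) (b(s) = 9*6 + 1/(s + 1) = 54 + 1/(1 + s))
30*b(c(-2, 5)) = 30*((55 + 54*5)/(1 + 5)) = 30*((55 + 270)/6) = 30*((⅙)*325) = 30*(325/6) = 1625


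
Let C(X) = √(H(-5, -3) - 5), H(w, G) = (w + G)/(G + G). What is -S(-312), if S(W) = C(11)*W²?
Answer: -32448*I*√33 ≈ -1.864e+5*I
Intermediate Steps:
H(w, G) = (G + w)/(2*G) (H(w, G) = (G + w)/((2*G)) = (G + w)*(1/(2*G)) = (G + w)/(2*G))
C(X) = I*√33/3 (C(X) = √((½)*(-3 - 5)/(-3) - 5) = √((½)*(-⅓)*(-8) - 5) = √(4/3 - 5) = √(-11/3) = I*√33/3)
S(W) = I*√33*W²/3 (S(W) = (I*√33/3)*W² = I*√33*W²/3)
-S(-312) = -I*√33*(-312)²/3 = -I*√33*97344/3 = -32448*I*√33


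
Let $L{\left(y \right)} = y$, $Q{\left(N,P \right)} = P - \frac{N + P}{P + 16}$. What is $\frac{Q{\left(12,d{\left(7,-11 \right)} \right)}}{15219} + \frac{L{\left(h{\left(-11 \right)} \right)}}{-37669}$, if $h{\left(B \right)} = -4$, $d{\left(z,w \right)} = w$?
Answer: $- \frac{1805084}{2866422555} \approx -0.00062973$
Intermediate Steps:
$Q{\left(N,P \right)} = P - \frac{N + P}{16 + P}$
$\frac{Q{\left(12,d{\left(7,-11 \right)} \right)}}{15219} + \frac{L{\left(h{\left(-11 \right)} \right)}}{-37669} = \frac{\frac{1}{16 - 11} \left(\left(-11\right)^{2} - 12 + 15 \left(-11\right)\right)}{15219} - \frac{4}{-37669} = \frac{121 - 12 - 165}{5} \cdot \frac{1}{15219} - - \frac{4}{37669} = \frac{1}{5} \left(-56\right) \frac{1}{15219} + \frac{4}{37669} = \left(- \frac{56}{5}\right) \frac{1}{15219} + \frac{4}{37669} = - \frac{56}{76095} + \frac{4}{37669} = - \frac{1805084}{2866422555}$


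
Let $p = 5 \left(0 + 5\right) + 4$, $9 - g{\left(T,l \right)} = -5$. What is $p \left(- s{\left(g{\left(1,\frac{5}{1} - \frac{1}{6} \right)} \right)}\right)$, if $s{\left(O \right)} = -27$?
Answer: $783$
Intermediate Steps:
$g{\left(T,l \right)} = 14$ ($g{\left(T,l \right)} = 9 - -5 = 9 + 5 = 14$)
$p = 29$ ($p = 5 \cdot 5 + 4 = 25 + 4 = 29$)
$p \left(- s{\left(g{\left(1,\frac{5}{1} - \frac{1}{6} \right)} \right)}\right) = 29 \left(\left(-1\right) \left(-27\right)\right) = 29 \cdot 27 = 783$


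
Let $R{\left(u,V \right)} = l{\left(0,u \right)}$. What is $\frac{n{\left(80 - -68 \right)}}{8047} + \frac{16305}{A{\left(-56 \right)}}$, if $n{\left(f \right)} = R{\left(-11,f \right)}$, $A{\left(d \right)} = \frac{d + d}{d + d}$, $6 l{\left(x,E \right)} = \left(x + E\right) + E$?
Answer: $\frac{393618994}{24141} \approx 16305.0$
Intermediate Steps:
$l{\left(x,E \right)} = \frac{E}{3} + \frac{x}{6}$ ($l{\left(x,E \right)} = \frac{\left(x + E\right) + E}{6} = \frac{\left(E + x\right) + E}{6} = \frac{x + 2 E}{6} = \frac{E}{3} + \frac{x}{6}$)
$A{\left(d \right)} = 1$ ($A{\left(d \right)} = \frac{2 d}{2 d} = 2 d \frac{1}{2 d} = 1$)
$R{\left(u,V \right)} = \frac{u}{3}$ ($R{\left(u,V \right)} = \frac{u}{3} + \frac{1}{6} \cdot 0 = \frac{u}{3} + 0 = \frac{u}{3}$)
$n{\left(f \right)} = - \frac{11}{3}$ ($n{\left(f \right)} = \frac{1}{3} \left(-11\right) = - \frac{11}{3}$)
$\frac{n{\left(80 - -68 \right)}}{8047} + \frac{16305}{A{\left(-56 \right)}} = - \frac{11}{3 \cdot 8047} + \frac{16305}{1} = \left(- \frac{11}{3}\right) \frac{1}{8047} + 16305 \cdot 1 = - \frac{11}{24141} + 16305 = \frac{393618994}{24141}$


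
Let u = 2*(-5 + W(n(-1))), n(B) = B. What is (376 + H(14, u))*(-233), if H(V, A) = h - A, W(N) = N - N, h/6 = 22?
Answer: -120694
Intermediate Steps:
h = 132 (h = 6*22 = 132)
W(N) = 0
u = -10 (u = 2*(-5 + 0) = 2*(-5) = -10)
H(V, A) = 132 - A
(376 + H(14, u))*(-233) = (376 + (132 - 1*(-10)))*(-233) = (376 + (132 + 10))*(-233) = (376 + 142)*(-233) = 518*(-233) = -120694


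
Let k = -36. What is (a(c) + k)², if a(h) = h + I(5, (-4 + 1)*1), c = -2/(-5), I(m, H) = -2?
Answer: 35344/25 ≈ 1413.8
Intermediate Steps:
c = ⅖ (c = -2*(-⅕) = ⅖ ≈ 0.40000)
a(h) = -2 + h (a(h) = h - 2 = -2 + h)
(a(c) + k)² = ((-2 + ⅖) - 36)² = (-8/5 - 36)² = (-188/5)² = 35344/25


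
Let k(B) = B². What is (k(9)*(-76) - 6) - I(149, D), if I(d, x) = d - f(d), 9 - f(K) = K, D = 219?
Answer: -6451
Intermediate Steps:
f(K) = 9 - K
I(d, x) = -9 + 2*d (I(d, x) = d - (9 - d) = d + (-9 + d) = -9 + 2*d)
(k(9)*(-76) - 6) - I(149, D) = (9²*(-76) - 6) - (-9 + 2*149) = (81*(-76) - 6) - (-9 + 298) = (-6156 - 6) - 1*289 = -6162 - 289 = -6451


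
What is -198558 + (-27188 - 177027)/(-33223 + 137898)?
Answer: -52618387/265 ≈ -1.9856e+5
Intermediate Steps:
-198558 + (-27188 - 177027)/(-33223 + 137898) = -198558 - 204215/104675 = -198558 - 204215*1/104675 = -198558 - 517/265 = -52618387/265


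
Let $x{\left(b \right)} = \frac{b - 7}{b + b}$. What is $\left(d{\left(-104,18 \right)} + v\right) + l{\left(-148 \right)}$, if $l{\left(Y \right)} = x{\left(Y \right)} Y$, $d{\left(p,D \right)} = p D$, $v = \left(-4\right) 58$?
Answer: $- \frac{4363}{2} \approx -2181.5$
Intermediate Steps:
$v = -232$
$d{\left(p,D \right)} = D p$
$x{\left(b \right)} = \frac{-7 + b}{2 b}$
$l{\left(Y \right)} = - \frac{7}{2} + \frac{Y}{2}$ ($l{\left(Y \right)} = \frac{-7 + Y}{2 Y} Y = - \frac{7}{2} + \frac{Y}{2}$)
$\left(d{\left(-104,18 \right)} + v\right) + l{\left(-148 \right)} = \left(18 \left(-104\right) - 232\right) + \left(- \frac{7}{2} + \frac{1}{2} \left(-148\right)\right) = \left(-1872 - 232\right) - \frac{155}{2} = -2104 - \frac{155}{2} = - \frac{4363}{2}$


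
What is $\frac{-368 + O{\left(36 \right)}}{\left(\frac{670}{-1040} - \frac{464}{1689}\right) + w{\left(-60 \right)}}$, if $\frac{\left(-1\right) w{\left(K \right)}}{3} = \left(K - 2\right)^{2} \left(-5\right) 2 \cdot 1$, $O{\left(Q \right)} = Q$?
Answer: $- \frac{58317792}{20256488501} \approx -0.002879$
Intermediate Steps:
$w{\left(K \right)} = 30 \left(-2 + K\right)^{2}$ ($w{\left(K \right)} = - 3 \left(K - 2\right)^{2} \left(-5\right) 2 \cdot 1 = - 3 \left(-2 + K\right)^{2} \left(-5\right) 2 = - 3 - 5 \left(-2 + K\right)^{2} \cdot 2 = - 3 \left(- 10 \left(-2 + K\right)^{2}\right) = 30 \left(-2 + K\right)^{2}$)
$\frac{-368 + O{\left(36 \right)}}{\left(\frac{670}{-1040} - \frac{464}{1689}\right) + w{\left(-60 \right)}} = \frac{-368 + 36}{\left(\frac{670}{-1040} - \frac{464}{1689}\right) + 30 \left(-2 - 60\right)^{2}} = - \frac{332}{\left(670 \left(- \frac{1}{1040}\right) - \frac{464}{1689}\right) + 30 \left(-62\right)^{2}} = - \frac{332}{\left(- \frac{67}{104} - \frac{464}{1689}\right) + 30 \cdot 3844} = - \frac{332}{- \frac{161419}{175656} + 115320} = - \frac{332}{\frac{20256488501}{175656}} = \left(-332\right) \frac{175656}{20256488501} = - \frac{58317792}{20256488501}$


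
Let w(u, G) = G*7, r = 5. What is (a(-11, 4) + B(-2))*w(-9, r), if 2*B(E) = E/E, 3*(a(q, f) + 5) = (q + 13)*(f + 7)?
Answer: 595/6 ≈ 99.167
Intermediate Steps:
w(u, G) = 7*G
a(q, f) = -5 + (7 + f)*(13 + q)/3 (a(q, f) = -5 + ((q + 13)*(f + 7))/3 = -5 + ((13 + q)*(7 + f))/3 = -5 + ((7 + f)*(13 + q))/3 = -5 + (7 + f)*(13 + q)/3)
B(E) = 1/2 (B(E) = (E/E)/2 = (1/2)*1 = 1/2)
(a(-11, 4) + B(-2))*w(-9, r) = ((76/3 + (7/3)*(-11) + (13/3)*4 + (1/3)*4*(-11)) + 1/2)*(7*5) = ((76/3 - 77/3 + 52/3 - 44/3) + 1/2)*35 = (7/3 + 1/2)*35 = (17/6)*35 = 595/6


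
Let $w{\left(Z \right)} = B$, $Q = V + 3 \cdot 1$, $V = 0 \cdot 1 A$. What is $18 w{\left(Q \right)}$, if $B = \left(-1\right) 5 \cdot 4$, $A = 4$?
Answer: $-360$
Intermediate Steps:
$V = 0$ ($V = 0 \cdot 1 \cdot 4 = 0 \cdot 4 = 0$)
$B = -20$ ($B = \left(-5\right) 4 = -20$)
$Q = 3$ ($Q = 0 + 3 \cdot 1 = 0 + 3 = 3$)
$w{\left(Z \right)} = -20$
$18 w{\left(Q \right)} = 18 \left(-20\right) = -360$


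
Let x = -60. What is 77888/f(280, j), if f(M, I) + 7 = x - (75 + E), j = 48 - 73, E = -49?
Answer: -77888/93 ≈ -837.51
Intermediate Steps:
j = -25
f(M, I) = -93 (f(M, I) = -7 + (-60 - (75 - 49)) = -7 + (-60 - 1*26) = -7 + (-60 - 26) = -7 - 86 = -93)
77888/f(280, j) = 77888/(-93) = 77888*(-1/93) = -77888/93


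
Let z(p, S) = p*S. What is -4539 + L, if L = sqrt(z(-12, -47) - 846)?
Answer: -4539 + I*sqrt(282) ≈ -4539.0 + 16.793*I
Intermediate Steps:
z(p, S) = S*p
L = I*sqrt(282) (L = sqrt(-47*(-12) - 846) = sqrt(564 - 846) = sqrt(-282) = I*sqrt(282) ≈ 16.793*I)
-4539 + L = -4539 + I*sqrt(282)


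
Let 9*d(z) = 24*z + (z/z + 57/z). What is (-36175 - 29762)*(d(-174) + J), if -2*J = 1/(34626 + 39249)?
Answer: 21844971003008/714125 ≈ 3.0590e+7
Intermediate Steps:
d(z) = ⅑ + 8*z/3 + 19/(3*z) (d(z) = (24*z + (z/z + 57/z))/9 = (24*z + (1 + 57/z))/9 = (1 + 24*z + 57/z)/9 = ⅑ + 8*z/3 + 19/(3*z))
J = -1/147750 (J = -1/(2*(34626 + 39249)) = -½/73875 = -½*1/73875 = -1/147750 ≈ -6.7682e-6)
(-36175 - 29762)*(d(-174) + J) = (-36175 - 29762)*((⅑)*(57 - 174*(1 + 24*(-174)))/(-174) - 1/147750) = -65937*((⅑)*(-1/174)*(57 - 174*(1 - 4176)) - 1/147750) = -65937*((⅑)*(-1/174)*(57 - 174*(-4175)) - 1/147750) = -65937*((⅑)*(-1/174)*(57 + 726450) - 1/147750) = -65937*((⅑)*(-1/174)*726507 - 1/147750) = -65937*(-80723/174 - 1/147750) = -65937*(-993901952/2142375) = 21844971003008/714125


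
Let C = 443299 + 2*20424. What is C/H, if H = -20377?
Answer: -484147/20377 ≈ -23.759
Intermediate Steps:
C = 484147 (C = 443299 + 40848 = 484147)
C/H = 484147/(-20377) = 484147*(-1/20377) = -484147/20377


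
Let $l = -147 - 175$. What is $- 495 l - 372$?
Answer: $159018$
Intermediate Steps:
$l = -322$ ($l = -147 - 175 = -322$)
$- 495 l - 372 = \left(-495\right) \left(-322\right) - 372 = 159390 - 372 = 159018$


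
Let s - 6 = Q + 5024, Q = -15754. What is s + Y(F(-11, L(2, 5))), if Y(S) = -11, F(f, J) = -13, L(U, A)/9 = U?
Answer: -10735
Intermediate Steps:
L(U, A) = 9*U
s = -10724 (s = 6 + (-15754 + 5024) = 6 - 10730 = -10724)
s + Y(F(-11, L(2, 5))) = -10724 - 11 = -10735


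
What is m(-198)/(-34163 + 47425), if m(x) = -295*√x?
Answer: -885*I*√22/13262 ≈ -0.313*I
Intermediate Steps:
m(-198)/(-34163 + 47425) = (-885*I*√22)/(-34163 + 47425) = -885*I*√22/13262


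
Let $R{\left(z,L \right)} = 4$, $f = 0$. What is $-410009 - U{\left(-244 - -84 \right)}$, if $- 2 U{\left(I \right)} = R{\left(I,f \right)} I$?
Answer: $-410329$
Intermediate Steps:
$U{\left(I \right)} = - 2 I$ ($U{\left(I \right)} = - \frac{4 I}{2} = - 2 I$)
$-410009 - U{\left(-244 - -84 \right)} = -410009 - - 2 \left(-244 - -84\right) = -410009 - - 2 \left(-244 + 84\right) = -410009 - \left(-2\right) \left(-160\right) = -410009 - 320 = -410329$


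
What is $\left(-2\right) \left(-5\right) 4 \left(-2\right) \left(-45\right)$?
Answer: $3600$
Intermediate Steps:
$\left(-2\right) \left(-5\right) 4 \left(-2\right) \left(-45\right) = 10 \cdot 4 \left(-2\right) \left(-45\right) = 40 \left(-2\right) \left(-45\right) = \left(-80\right) \left(-45\right) = 3600$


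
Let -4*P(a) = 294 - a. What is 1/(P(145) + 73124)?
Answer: 4/292347 ≈ 1.3682e-5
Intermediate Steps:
P(a) = -147/2 + a/4 (P(a) = -(294 - a)/4 = -147/2 + a/4)
1/(P(145) + 73124) = 1/((-147/2 + (¼)*145) + 73124) = 1/((-147/2 + 145/4) + 73124) = 1/(-149/4 + 73124) = 1/(292347/4) = 4/292347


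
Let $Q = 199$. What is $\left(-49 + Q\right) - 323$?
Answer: $-173$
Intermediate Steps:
$\left(-49 + Q\right) - 323 = \left(-49 + 199\right) - 323 = 150 - 323 = -173$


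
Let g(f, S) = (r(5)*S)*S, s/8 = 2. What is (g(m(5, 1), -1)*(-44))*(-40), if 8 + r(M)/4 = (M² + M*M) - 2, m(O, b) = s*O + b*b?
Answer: 281600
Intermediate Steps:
s = 16 (s = 8*2 = 16)
m(O, b) = b² + 16*O (m(O, b) = 16*O + b*b = 16*O + b² = b² + 16*O)
r(M) = -40 + 8*M² (r(M) = -32 + 4*((M² + M*M) - 2) = -32 + 4*((M² + M²) - 2) = -32 + 4*(2*M² - 2) = -32 + 4*(-2 + 2*M²) = -32 + (-8 + 8*M²) = -40 + 8*M²)
g(f, S) = 160*S² (g(f, S) = ((-40 + 8*5²)*S)*S = ((-40 + 8*25)*S)*S = ((-40 + 200)*S)*S = (160*S)*S = 160*S²)
(g(m(5, 1), -1)*(-44))*(-40) = ((160*(-1)²)*(-44))*(-40) = ((160*1)*(-44))*(-40) = (160*(-44))*(-40) = -7040*(-40) = 281600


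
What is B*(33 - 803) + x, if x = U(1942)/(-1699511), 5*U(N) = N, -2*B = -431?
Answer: -1410041790867/8497555 ≈ -1.6594e+5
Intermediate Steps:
B = 431/2 (B = -½*(-431) = 431/2 ≈ 215.50)
U(N) = N/5
x = -1942/8497555 (x = ((⅕)*1942)/(-1699511) = (1942/5)*(-1/1699511) = -1942/8497555 ≈ -0.00022854)
B*(33 - 803) + x = 431*(33 - 803)/2 - 1942/8497555 = (431/2)*(-770) - 1942/8497555 = -165935 - 1942/8497555 = -1410041790867/8497555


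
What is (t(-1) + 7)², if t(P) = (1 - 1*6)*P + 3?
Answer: 225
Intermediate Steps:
t(P) = 3 - 5*P (t(P) = (1 - 6)*P + 3 = -5*P + 3 = 3 - 5*P)
(t(-1) + 7)² = ((3 - 5*(-1)) + 7)² = ((3 + 5) + 7)² = (8 + 7)² = 15² = 225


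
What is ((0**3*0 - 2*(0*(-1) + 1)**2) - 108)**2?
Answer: 12100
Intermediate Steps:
((0**3*0 - 2*(0*(-1) + 1)**2) - 108)**2 = ((0*0 - 2*(0 + 1)**2) - 108)**2 = ((0 - 2*1**2) - 108)**2 = ((0 - 2*1) - 108)**2 = ((0 - 2) - 108)**2 = (-2 - 108)**2 = (-110)**2 = 12100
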